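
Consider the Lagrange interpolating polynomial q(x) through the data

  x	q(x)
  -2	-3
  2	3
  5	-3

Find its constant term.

Build the Lagrange basis polynomials:
L_0(x) = (x - 2)(x - 5) / [28] = (1/28)x^2 - (1/4)x + 5/14
L_1(x) = (x + 2)(x - 5) / [-12] = -(1/12)x^2 + (1/4)x + 5/6
L_2(x) = (x + 2)(x - 2) / [21] = (1/21)x^2 - 4/21
q(x) = (-3)·L_0 + 3·L_1 + (-3)·L_2
Only the constant term is needed; take it from each L_i and combine:
(-3)·(5/14) + 3·(5/6) + (-3)·(-4/21) = 2

2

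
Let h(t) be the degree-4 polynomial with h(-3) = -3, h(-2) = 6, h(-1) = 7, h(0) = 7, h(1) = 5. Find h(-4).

L_0(-4) = (-2)·(-3)·(-4)·(-5)/[(-1)·(-2)·(-3)·(-4)] = 5
L_1(-4) = (-1)·(-3)·(-4)·(-5)/[(1)·(-1)·(-2)·(-3)] = -10
L_2(-4) = (-1)·(-2)·(-4)·(-5)/[(2)·(1)·(-1)·(-2)] = 10
L_3(-4) = (-1)·(-2)·(-3)·(-5)/[(3)·(2)·(1)·(-1)] = -5
L_4(-4) = (-1)·(-2)·(-3)·(-4)/[(4)·(3)·(2)·(1)] = 1
Sum: (-3)·(5) + 6·(-10) + 7·(10) + 7·(-5) + 5·(1) = -35

-35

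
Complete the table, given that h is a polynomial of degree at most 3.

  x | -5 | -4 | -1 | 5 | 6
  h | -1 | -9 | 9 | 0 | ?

The 4 known values determine h uniquely (degree ≤ 3).
Evaluate each Lagrange basis at x = 6:
L_0(6) = (10)·(7)·(1)/[(-1)·(-4)·(-10)] = -7/4
L_1(6) = (11)·(7)·(1)/[(1)·(-3)·(-9)] = 77/27
L_2(6) = (11)·(10)·(1)/[(4)·(3)·(-6)] = -55/36
L_3(6) = (11)·(10)·(7)/[(10)·(9)·(6)] = 77/54
Sum: (-1)·(-7/4) + (-9)·(77/27) + 9·(-55/36) + 0 = -113/3

-113/3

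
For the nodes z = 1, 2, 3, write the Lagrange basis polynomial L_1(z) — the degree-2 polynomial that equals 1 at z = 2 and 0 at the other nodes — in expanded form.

L_1(z) = -z^2 + 4z - 3

L_1(z) = (z - 1)(z - 3) / [(1)·(-1)]
       = (z^2 - 4z + 3) / (-1)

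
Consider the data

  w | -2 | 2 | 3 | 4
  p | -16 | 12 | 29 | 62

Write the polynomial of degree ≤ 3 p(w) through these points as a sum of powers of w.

p(w) = w^3 - w^2 + 3w + 2

L_0(w) = (w - 2)(w - 3)(w - 4) / [-120] = -(1/120)w^3 + (3/40)w^2 - (13/60)w + 1/5
L_1(w) = (w + 2)(w - 3)(w - 4) / [8] = (1/8)w^3 - (5/8)w^2 - (1/4)w + 3
L_2(w) = (w + 2)(w - 2)(w - 4) / [-5] = -(1/5)w^3 + (4/5)w^2 + (4/5)w - 16/5
L_3(w) = (w + 2)(w - 2)(w - 3) / [12] = (1/12)w^3 - (1/4)w^2 - (1/3)w + 1
p(w) = (-16)·L_0 + 12·L_1 + 29·L_2 + 62·L_3
  (-16)·L_0(w) = (2/15)w^3 - (6/5)w^2 + (52/15)w - 16/5
  12·L_1(w) = (3/2)w^3 - (15/2)w^2 - 3w + 36
  29·L_2(w) = -(29/5)w^3 + (116/5)w^2 + (116/5)w - 464/5
  62·L_3(w) = (31/6)w^3 - (31/2)w^2 - (62/3)w + 62
Adding term by term: w^3 - w^2 + 3w + 2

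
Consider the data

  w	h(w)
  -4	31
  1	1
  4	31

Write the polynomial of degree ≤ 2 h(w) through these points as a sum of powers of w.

h(w) = 2w^2 - 1

Newton's divided differences:
h[-4,1] = (1 - 31) / (1 - (-4)) = -6
h[1,4] = (31 - 1) / (4 - 1) = 10
h[-4,1,4] = (10 - (-6)) / (4 - (-4)) = 2
h(w) = 31 + (-6)·(w + 4) + 2·(w + 4)(w - 1)
Expanding: h(w) = 2w^2 - 1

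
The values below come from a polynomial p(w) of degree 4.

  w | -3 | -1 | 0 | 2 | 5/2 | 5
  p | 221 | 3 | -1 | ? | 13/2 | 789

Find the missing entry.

-9

The 5 known values determine p uniquely (degree ≤ 4).
Evaluate each Lagrange basis at w = 2:
L_0(2) = (3)·(2)·(-1/2)·(-3)/[(-2)·(-3)·(-11/2)·(-8)] = 3/88
L_1(2) = (5)·(2)·(-1/2)·(-3)/[(2)·(-1)·(-7/2)·(-6)] = -5/14
L_2(2) = (5)·(3)·(-1/2)·(-3)/[(3)·(1)·(-5/2)·(-5)] = 3/5
L_3(2) = (5)·(3)·(2)·(-3)/[(11/2)·(7/2)·(5/2)·(-5/2)] = 288/385
L_4(2) = (5)·(3)·(2)·(-1/2)/[(8)·(6)·(5)·(5/2)] = -1/40
Sum: 221·(3/88) + 3·(-5/14) + (-1)·(3/5) + 13/2·(288/385) + 789·(-1/40) = -9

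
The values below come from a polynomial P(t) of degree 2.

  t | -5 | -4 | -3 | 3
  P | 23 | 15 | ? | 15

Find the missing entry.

9

The 3 known values determine P uniquely (degree ≤ 2).
L_0(-3) = (1)·(-6)/[(-1)·(-8)] = -3/4
L_1(-3) = (2)·(-6)/[(1)·(-7)] = 12/7
L_2(-3) = (2)·(1)/[(8)·(7)] = 1/28
Sum: 23·(-3/4) + 15·(12/7) + 15·(1/28) = 9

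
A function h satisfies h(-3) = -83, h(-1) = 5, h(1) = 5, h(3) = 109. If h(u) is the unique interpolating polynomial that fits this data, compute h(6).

880

L_0(6) = (7)·(5)·(3)/[(-2)·(-4)·(-6)] = -35/16
L_1(6) = (9)·(5)·(3)/[(2)·(-2)·(-4)] = 135/16
L_2(6) = (9)·(7)·(3)/[(4)·(2)·(-2)] = -189/16
L_3(6) = (9)·(7)·(5)/[(6)·(4)·(2)] = 105/16
Sum: (-83)·(-35/16) + 5·(135/16) + 5·(-189/16) + 109·(105/16) = 880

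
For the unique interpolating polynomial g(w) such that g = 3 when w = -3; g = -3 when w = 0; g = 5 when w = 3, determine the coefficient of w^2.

L_0(w) = w(w - 3) / [18] = (1/18)w^2 - (1/6)w
L_1(w) = (w + 3)(w - 3) / [-9] = -(1/9)w^2 + 1
L_2(w) = (w + 3)w / [18] = (1/18)w^2 + (1/6)w
g(w) = 3·L_0 + (-3)·L_1 + 5·L_2
Only the coefficient of w^2 is needed; take it from each L_i and combine:
3·(1/18) + (-3)·(-1/9) + 5·(1/18) = 7/9

7/9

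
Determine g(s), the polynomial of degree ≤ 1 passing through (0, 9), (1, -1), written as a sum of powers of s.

L_0(s) = (s - 1) / [-1] = -s + 1
L_1(s) = s / [1] = s
g(s) = 9·L_0 + (-1)·L_1
  9·L_0(s) = -9s + 9
  (-1)·L_1(s) = -s
Adding term by term: -10s + 9

g(s) = -10s + 9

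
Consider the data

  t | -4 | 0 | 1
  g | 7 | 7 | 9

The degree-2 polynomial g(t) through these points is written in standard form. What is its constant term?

7

Build the Lagrange basis polynomials:
L_0(t) = t(t - 1) / [20] = (1/20)t^2 - (1/20)t
L_1(t) = (t + 4)(t - 1) / [-4] = -(1/4)t^2 - (3/4)t + 1
L_2(t) = (t + 4)t / [5] = (1/5)t^2 + (4/5)t
g(t) = 7·L_0 + 7·L_1 + 9·L_2
Only the constant term is needed; take it from each L_i and combine:
7·(0) + 7·(1) + 9·(0) = 7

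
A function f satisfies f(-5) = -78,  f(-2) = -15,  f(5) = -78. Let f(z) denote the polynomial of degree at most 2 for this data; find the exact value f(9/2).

Using Newton's divided-difference form:
f[-5,-2] = (-15 - (-78)) / (-2 - (-5)) = 21
f[-2,5] = (-78 - (-15)) / (5 - (-2)) = -9
f[-5,-2,5] = (-9 - 21) / (5 - (-5)) = -3
f(9/2) = -78 + 21·(19/2) + (-3)·(19/2)·(13/2) = -255/4

-255/4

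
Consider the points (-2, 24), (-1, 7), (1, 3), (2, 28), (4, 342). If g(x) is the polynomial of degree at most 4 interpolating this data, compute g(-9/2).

5999/16

Using Newton's divided-difference form:
g[-2,-1] = (7 - 24) / (-1 - (-2)) = -17
g[-1,1] = (3 - 7) / (1 - (-1)) = -2
g[1,2] = (28 - 3) / (2 - 1) = 25
g[2,4] = (342 - 28) / (4 - 2) = 157
g[-2,-1,1] = (-2 - (-17)) / (1 - (-2)) = 5
g[-1,1,2] = (25 - (-2)) / (2 - (-1)) = 9
g[1,2,4] = (157 - 25) / (4 - 1) = 44
g[-2,-1,1,2] = (9 - 5) / (2 - (-2)) = 1
g[-1,1,2,4] = (44 - 9) / (4 - (-1)) = 7
g[-2,-1,1,2,4] = (7 - 1) / (4 - (-2)) = 1
g(-9/2) = 24 + (-17)·(-5/2) + 5·(-5/2)·(-7/2) + 1·(-5/2)·(-7/2)·(-11/2) + 1·(-5/2)·(-7/2)·(-11/2)·(-13/2) = 5999/16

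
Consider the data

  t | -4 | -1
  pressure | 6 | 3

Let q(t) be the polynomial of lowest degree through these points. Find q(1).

1

Evaluate each Lagrange basis at t = 1:
L_0(1) = (2)/[(-3)] = -2/3
L_1(1) = (5)/[(3)] = 5/3
Sum: 6·(-2/3) + 3·(5/3) = 1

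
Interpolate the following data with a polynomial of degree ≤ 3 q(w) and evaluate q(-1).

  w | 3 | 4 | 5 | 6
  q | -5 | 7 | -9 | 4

Evaluate each Lagrange basis at w = -1:
L_0(-1) = (-5)·(-6)·(-7)/[(-1)·(-2)·(-3)] = 35
L_1(-1) = (-4)·(-6)·(-7)/[(1)·(-1)·(-2)] = -84
L_2(-1) = (-4)·(-5)·(-7)/[(2)·(1)·(-1)] = 70
L_3(-1) = (-4)·(-5)·(-6)/[(3)·(2)·(1)] = -20
Sum: (-5)·(35) + 7·(-84) + (-9)·(70) + 4·(-20) = -1473

-1473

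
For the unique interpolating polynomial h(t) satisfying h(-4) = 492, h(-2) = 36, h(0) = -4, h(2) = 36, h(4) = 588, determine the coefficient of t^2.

2

Build the Lagrange basis polynomials:
L_0(t) = (t + 2)t(t - 2)(t - 4) / [384] = (1/384)t^4 - (1/96)t^3 - (1/96)t^2 + (1/24)t
L_1(t) = (t + 4)t(t - 2)(t - 4) / [-96] = -(1/96)t^4 + (1/48)t^3 + (1/6)t^2 - (1/3)t
L_2(t) = (t + 4)(t + 2)(t - 2)(t - 4) / [64] = (1/64)t^4 - (5/16)t^2 + 1
L_3(t) = (t + 4)(t + 2)t(t - 4) / [-96] = -(1/96)t^4 - (1/48)t^3 + (1/6)t^2 + (1/3)t
L_4(t) = (t + 4)(t + 2)t(t - 2) / [384] = (1/384)t^4 + (1/96)t^3 - (1/96)t^2 - (1/24)t
h(t) = 492·L_0 + 36·L_1 + (-4)·L_2 + 36·L_3 + 588·L_4
Only the coefficient of t^2 is needed; take it from each L_i and combine:
492·(-1/96) + 36·(1/6) + (-4)·(-5/16) + 36·(1/6) + 588·(-1/96) = 2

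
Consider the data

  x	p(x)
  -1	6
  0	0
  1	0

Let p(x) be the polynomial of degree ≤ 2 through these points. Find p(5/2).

Evaluate each Lagrange basis at x = 5/2:
L_0(5/2) = (5/2)·(3/2)/[(-1)·(-2)] = 15/8
L_1(5/2) = (7/2)·(3/2)/[(1)·(-1)] = -21/4
L_2(5/2) = (7/2)·(5/2)/[(2)·(1)] = 35/8
Sum: 6·(15/8) + 0 + 0 = 45/4

45/4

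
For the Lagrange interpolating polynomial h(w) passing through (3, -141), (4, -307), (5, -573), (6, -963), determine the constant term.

Build the Lagrange basis polynomials:
L_0(w) = (w - 4)(w - 5)(w - 6) / [-6] = -(1/6)w^3 + (5/2)w^2 - (37/3)w + 20
L_1(w) = (w - 3)(w - 5)(w - 6) / [2] = (1/2)w^3 - 7w^2 + (63/2)w - 45
L_2(w) = (w - 3)(w - 4)(w - 6) / [-2] = -(1/2)w^3 + (13/2)w^2 - 27w + 36
L_3(w) = (w - 3)(w - 4)(w - 5) / [6] = (1/6)w^3 - 2w^2 + (47/6)w - 10
h(w) = (-141)·L_0 + (-307)·L_1 + (-573)·L_2 + (-963)·L_3
Only the constant term is needed; take it from each L_i and combine:
(-141)·(20) + (-307)·(-45) + (-573)·(36) + (-963)·(-10) = -3

-3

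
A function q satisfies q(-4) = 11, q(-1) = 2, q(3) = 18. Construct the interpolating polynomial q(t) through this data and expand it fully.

L_0(t) = (t + 1)(t - 3) / [21] = (1/21)t^2 - (2/21)t - 1/7
L_1(t) = (t + 4)(t - 3) / [-12] = -(1/12)t^2 - (1/12)t + 1
L_2(t) = (t + 4)(t + 1) / [28] = (1/28)t^2 + (5/28)t + 1/7
q(t) = 11·L_0 + 2·L_1 + 18·L_2
  11·L_0(t) = (11/21)t^2 - (22/21)t - 11/7
  2·L_1(t) = -(1/6)t^2 - (1/6)t + 2
  18·L_2(t) = (9/14)t^2 + (45/14)t + 18/7
Adding term by term: t^2 + 2t + 3

q(t) = t^2 + 2t + 3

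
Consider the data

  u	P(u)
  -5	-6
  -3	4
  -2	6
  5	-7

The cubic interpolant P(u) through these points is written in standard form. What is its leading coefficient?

29/560

Build the Lagrange basis polynomials:
L_0(u) = (u + 3)(u + 2)(u - 5) / [-60] = -(1/60)u^3 + (19/60)u + 1/2
L_1(u) = (u + 5)(u + 2)(u - 5) / [16] = (1/16)u^3 + (1/8)u^2 - (25/16)u - 25/8
L_2(u) = (u + 5)(u + 3)(u - 5) / [-21] = -(1/21)u^3 - (1/7)u^2 + (25/21)u + 25/7
L_3(u) = (u + 5)(u + 3)(u + 2) / [560] = (1/560)u^3 + (1/56)u^2 + (31/560)u + 3/56
P(u) = (-6)·L_0 + 4·L_1 + 6·L_2 + (-7)·L_3
Only the coefficient of u^3 is needed; take it from each L_i and combine:
(-6)·(-1/60) + 4·(1/16) + 6·(-1/21) + (-7)·(1/560) = 29/560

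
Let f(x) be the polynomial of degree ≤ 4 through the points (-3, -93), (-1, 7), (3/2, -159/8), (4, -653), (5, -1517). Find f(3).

-225

Evaluate each Lagrange basis at x = 3:
L_0(3) = (4)·(3/2)·(-1)·(-2)/[(-2)·(-9/2)·(-7)·(-8)] = 1/42
L_1(3) = (6)·(3/2)·(-1)·(-2)/[(2)·(-5/2)·(-5)·(-6)] = -3/25
L_2(3) = (6)·(4)·(-1)·(-2)/[(9/2)·(5/2)·(-5/2)·(-7/2)] = 256/525
L_3(3) = (6)·(4)·(3/2)·(-2)/[(7)·(5)·(5/2)·(-1)] = 144/175
L_4(3) = (6)·(4)·(3/2)·(-1)/[(8)·(6)·(7/2)·(1)] = -3/14
Sum: (-93)·(1/42) + 7·(-3/25) + (-159/8)·(256/525) + (-653)·(144/175) + (-1517)·(-3/14) = -225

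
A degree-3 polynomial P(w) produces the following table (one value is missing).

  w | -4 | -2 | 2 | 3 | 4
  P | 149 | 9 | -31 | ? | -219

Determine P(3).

-96

The 4 known values determine P uniquely (degree ≤ 3).
Evaluate each Lagrange basis at w = 3:
L_0(3) = (5)·(1)·(-1)/[(-2)·(-6)·(-8)] = 5/96
L_1(3) = (7)·(1)·(-1)/[(2)·(-4)·(-6)] = -7/48
L_2(3) = (7)·(5)·(-1)/[(6)·(4)·(-2)] = 35/48
L_3(3) = (7)·(5)·(1)/[(8)·(6)·(2)] = 35/96
Sum: 149·(5/96) + 9·(-7/48) + (-31)·(35/48) + (-219)·(35/96) = -96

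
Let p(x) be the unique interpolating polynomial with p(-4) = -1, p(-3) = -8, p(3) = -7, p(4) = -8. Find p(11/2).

Evaluate each Lagrange basis at x = 11/2:
L_0(11/2) = (17/2)·(5/2)·(3/2)/[(-1)·(-7)·(-8)] = -255/448
L_1(11/2) = (19/2)·(5/2)·(3/2)/[(1)·(-6)·(-7)] = 95/112
L_2(11/2) = (19/2)·(17/2)·(3/2)/[(7)·(6)·(-1)] = -323/112
L_3(11/2) = (19/2)·(17/2)·(5/2)/[(8)·(7)·(1)] = 1615/448
Sum: (-1)·(-255/448) + (-8)·(95/112) + (-7)·(-323/112) + (-8)·(1615/448) = -6661/448

-6661/448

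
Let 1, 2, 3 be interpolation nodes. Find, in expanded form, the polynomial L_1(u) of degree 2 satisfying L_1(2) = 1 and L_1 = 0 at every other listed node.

L_1(u) = (u - 1)(u - 3) / [(1)·(-1)]
       = (u^2 - 4u + 3) / (-1)

L_1(u) = -u^2 + 4u - 3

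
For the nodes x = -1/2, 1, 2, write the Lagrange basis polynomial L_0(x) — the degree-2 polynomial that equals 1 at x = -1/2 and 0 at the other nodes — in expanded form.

L_0(x) = (4/15)x^2 - (4/5)x + 8/15

L_0(x) = (x - 1)(x - 2) / [(-3/2)·(-5/2)]
       = (x^2 - 3x + 2) / (15/4)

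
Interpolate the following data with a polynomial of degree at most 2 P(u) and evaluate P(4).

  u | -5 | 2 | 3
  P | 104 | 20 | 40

Evaluate each Lagrange basis at u = 4:
L_0(4) = (2)·(1)/[(-7)·(-8)] = 1/28
L_1(4) = (9)·(1)/[(7)·(-1)] = -9/7
L_2(4) = (9)·(2)/[(8)·(1)] = 9/4
Sum: 104·(1/28) + 20·(-9/7) + 40·(9/4) = 68

68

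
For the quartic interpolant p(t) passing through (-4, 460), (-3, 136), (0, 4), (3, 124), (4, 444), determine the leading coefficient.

2

Build the Lagrange basis polynomials:
L_0(t) = (t + 3)t(t - 3)(t - 4) / [224] = (1/224)t^4 - (1/56)t^3 - (9/224)t^2 + (9/56)t
L_1(t) = (t + 4)t(t - 3)(t - 4) / [-126] = -(1/126)t^4 + (1/42)t^3 + (8/63)t^2 - (8/21)t
L_2(t) = (t + 4)(t + 3)(t - 3)(t - 4) / [144] = (1/144)t^4 - (25/144)t^2 + 1
L_3(t) = (t + 4)(t + 3)t(t - 4) / [-126] = -(1/126)t^4 - (1/42)t^3 + (8/63)t^2 + (8/21)t
L_4(t) = (t + 4)(t + 3)t(t - 3) / [224] = (1/224)t^4 + (1/56)t^3 - (9/224)t^2 - (9/56)t
p(t) = 460·L_0 + 136·L_1 + 4·L_2 + 124·L_3 + 444·L_4
Only the coefficient of t^4 is needed; take it from each L_i and combine:
460·(1/224) + 136·(-1/126) + 4·(1/144) + 124·(-1/126) + 444·(1/224) = 2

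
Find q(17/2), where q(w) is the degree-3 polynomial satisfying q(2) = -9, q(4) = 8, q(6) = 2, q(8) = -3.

-41/32

Evaluate each Lagrange basis at w = 17/2:
L_0(17/2) = (9/2)·(5/2)·(1/2)/[(-2)·(-4)·(-6)] = -15/128
L_1(17/2) = (13/2)·(5/2)·(1/2)/[(2)·(-2)·(-4)] = 65/128
L_2(17/2) = (13/2)·(9/2)·(1/2)/[(4)·(2)·(-2)] = -117/128
L_3(17/2) = (13/2)·(9/2)·(5/2)/[(6)·(4)·(2)] = 195/128
Sum: (-9)·(-15/128) + 8·(65/128) + 2·(-117/128) + (-3)·(195/128) = -41/32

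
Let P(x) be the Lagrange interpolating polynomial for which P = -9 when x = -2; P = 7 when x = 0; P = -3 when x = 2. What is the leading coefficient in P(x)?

-13/4

L_0(x) = x(x - 2) / [8] = (1/8)x^2 - (1/4)x
L_1(x) = (x + 2)(x - 2) / [-4] = -(1/4)x^2 + 1
L_2(x) = (x + 2)x / [8] = (1/8)x^2 + (1/4)x
P(x) = (-9)·L_0 + 7·L_1 + (-3)·L_2
Only the coefficient of x^2 is needed; take it from each L_i and combine:
(-9)·(1/8) + 7·(-1/4) + (-3)·(1/8) = -13/4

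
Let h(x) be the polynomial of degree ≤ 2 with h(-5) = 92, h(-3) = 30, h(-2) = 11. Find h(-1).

Using Newton's divided-difference form:
h[-5,-3] = (30 - 92) / (-3 - (-5)) = -31
h[-3,-2] = (11 - 30) / (-2 - (-3)) = -19
h[-5,-3,-2] = (-19 - (-31)) / (-2 - (-5)) = 4
h(-1) = 92 + (-31)·(4) + 4·(4)·(2) = 0

0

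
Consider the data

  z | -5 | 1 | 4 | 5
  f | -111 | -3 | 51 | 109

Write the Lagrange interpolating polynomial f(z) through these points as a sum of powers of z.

f(z) = z^3 - 3z - 1

L_0(z) = (z - 1)(z - 4)(z - 5) / [-540] = -(1/540)z^3 + (1/54)z^2 - (29/540)z + 1/27
L_1(z) = (z + 5)(z - 4)(z - 5) / [72] = (1/72)z^3 - (1/18)z^2 - (25/72)z + 25/18
L_2(z) = (z + 5)(z - 1)(z - 5) / [-27] = -(1/27)z^3 + (1/27)z^2 + (25/27)z - 25/27
L_3(z) = (z + 5)(z - 1)(z - 4) / [40] = (1/40)z^3 - (21/40)z + 1/2
f(z) = (-111)·L_0 + (-3)·L_1 + 51·L_2 + 109·L_3
  (-111)·L_0(z) = (37/180)z^3 - (37/18)z^2 + (1073/180)z - 37/9
  (-3)·L_1(z) = -(1/24)z^3 + (1/6)z^2 + (25/24)z - 25/6
  51·L_2(z) = -(17/9)z^3 + (17/9)z^2 + (425/9)z - 425/9
  109·L_3(z) = (109/40)z^3 - (2289/40)z + 109/2
Adding term by term: z^3 - 3z - 1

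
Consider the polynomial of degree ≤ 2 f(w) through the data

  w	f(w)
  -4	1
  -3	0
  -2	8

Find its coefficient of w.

Build the Lagrange basis polynomials:
L_0(w) = (w + 3)(w + 2) / [2] = (1/2)w^2 + (5/2)w + 3
L_1(w) = (w + 4)(w + 2) / [-1] = -w^2 - 6w - 8
L_2(w) = (w + 4)(w + 3) / [2] = (1/2)w^2 + (7/2)w + 6
f(w) = 1·L_0 + 0·L_1 + 8·L_2
Only the coefficient of w is needed; take it from each L_i and combine:
1·(5/2) + 0·(-6) + 8·(7/2) = 61/2

61/2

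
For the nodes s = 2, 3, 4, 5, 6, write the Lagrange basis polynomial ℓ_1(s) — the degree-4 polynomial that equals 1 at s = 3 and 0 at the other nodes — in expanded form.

ℓ_1(s) = -(1/6)s^4 + (17/6)s^3 - (52/3)s^2 + (134/3)s - 40

ℓ_1(s) = (s - 2)(s - 4)(s - 5)(s - 6) / [(1)·(-1)·(-2)·(-3)]
       = (s^4 - 17s^3 + 104s^2 - 268s + 240) / (-6)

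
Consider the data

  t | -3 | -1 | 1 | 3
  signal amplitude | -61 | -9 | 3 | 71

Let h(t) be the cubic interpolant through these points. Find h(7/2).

Evaluate each Lagrange basis at t = 7/2:
L_0(7/2) = (9/2)·(5/2)·(1/2)/[(-2)·(-4)·(-6)] = -15/128
L_1(7/2) = (13/2)·(5/2)·(1/2)/[(2)·(-2)·(-4)] = 65/128
L_2(7/2) = (13/2)·(9/2)·(1/2)/[(4)·(2)·(-2)] = -117/128
L_3(7/2) = (13/2)·(9/2)·(5/2)/[(6)·(4)·(2)] = 195/128
Sum: (-61)·(-15/128) + (-9)·(65/128) + 3·(-117/128) + 71·(195/128) = 108

108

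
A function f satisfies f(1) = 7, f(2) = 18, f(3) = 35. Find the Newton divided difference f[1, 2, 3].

f[1,2] = (18 - 7) / (2 - 1) = 11
f[2,3] = (35 - 18) / (3 - 2) = 17
f[1,2,3] = (17 - 11) / (3 - 1) = 3

3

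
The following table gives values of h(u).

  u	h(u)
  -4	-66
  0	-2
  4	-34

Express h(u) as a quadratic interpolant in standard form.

L_0(u) = u(u - 4) / [32] = (1/32)u^2 - (1/8)u
L_1(u) = (u + 4)(u - 4) / [-16] = -(1/16)u^2 + 1
L_2(u) = (u + 4)u / [32] = (1/32)u^2 + (1/8)u
h(u) = (-66)·L_0 + (-2)·L_1 + (-34)·L_2
  (-66)·L_0(u) = -(33/16)u^2 + (33/4)u
  (-2)·L_1(u) = (1/8)u^2 - 2
  (-34)·L_2(u) = -(17/16)u^2 - (17/4)u
Adding term by term: -3u^2 + 4u - 2

h(u) = -3u^2 + 4u - 2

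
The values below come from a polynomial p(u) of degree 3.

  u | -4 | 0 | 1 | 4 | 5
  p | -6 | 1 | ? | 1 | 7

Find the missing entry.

-17/24

The 4 known values determine p uniquely (degree ≤ 3).
Evaluate each Lagrange basis at u = 1:
L_0(1) = (1)·(-3)·(-4)/[(-4)·(-8)·(-9)] = -1/24
L_1(1) = (5)·(-3)·(-4)/[(4)·(-4)·(-5)] = 3/4
L_2(1) = (5)·(1)·(-4)/[(8)·(4)·(-1)] = 5/8
L_3(1) = (5)·(1)·(-3)/[(9)·(5)·(1)] = -1/3
Sum: (-6)·(-1/24) + 1·(3/4) + 1·(5/8) + 7·(-1/3) = -17/24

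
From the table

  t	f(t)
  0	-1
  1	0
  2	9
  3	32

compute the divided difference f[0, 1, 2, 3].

1

f[0,1] = (0 - (-1)) / (1 - 0) = 1
f[1,2] = (9 - 0) / (2 - 1) = 9
f[2,3] = (32 - 9) / (3 - 2) = 23
f[0,1,2] = (9 - 1) / (2 - 0) = 4
f[1,2,3] = (23 - 9) / (3 - 1) = 7
f[0,1,2,3] = (7 - 4) / (3 - 0) = 1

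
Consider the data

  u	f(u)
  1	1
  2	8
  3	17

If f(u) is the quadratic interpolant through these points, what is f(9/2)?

137/4

Evaluate each Lagrange basis at u = 9/2:
L_0(9/2) = (5/2)·(3/2)/[(-1)·(-2)] = 15/8
L_1(9/2) = (7/2)·(3/2)/[(1)·(-1)] = -21/4
L_2(9/2) = (7/2)·(5/2)/[(2)·(1)] = 35/8
Sum: 1·(15/8) + 8·(-21/4) + 17·(35/8) = 137/4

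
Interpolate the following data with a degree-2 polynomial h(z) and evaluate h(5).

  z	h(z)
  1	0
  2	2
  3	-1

Evaluate each Lagrange basis at z = 5:
L_0(5) = (3)·(2)/[(-1)·(-2)] = 3
L_1(5) = (4)·(2)/[(1)·(-1)] = -8
L_2(5) = (4)·(3)/[(2)·(1)] = 6
Sum: 0 + 2·(-8) + (-1)·(6) = -22

-22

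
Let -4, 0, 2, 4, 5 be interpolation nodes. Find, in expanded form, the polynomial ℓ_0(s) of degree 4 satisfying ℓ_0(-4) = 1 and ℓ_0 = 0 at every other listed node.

ℓ_0(s) = s(s - 2)(s - 4)(s - 5) / [(-4)·(-6)·(-8)·(-9)]
       = (s^4 - 11s^3 + 38s^2 - 40s) / (1728)

ℓ_0(s) = (1/1728)s^4 - (11/1728)s^3 + (19/864)s^2 - (5/216)s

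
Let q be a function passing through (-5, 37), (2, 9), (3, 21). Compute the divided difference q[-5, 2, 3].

q[-5,2] = (9 - 37) / (2 - (-5)) = -4
q[2,3] = (21 - 9) / (3 - 2) = 12
q[-5,2,3] = (12 - (-4)) / (3 - (-5)) = 2

2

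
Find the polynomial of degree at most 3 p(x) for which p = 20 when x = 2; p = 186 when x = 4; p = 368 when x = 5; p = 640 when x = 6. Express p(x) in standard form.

Newton's divided differences:
p[2,4] = (186 - 20) / (4 - 2) = 83
p[4,5] = (368 - 186) / (5 - 4) = 182
p[5,6] = (640 - 368) / (6 - 5) = 272
p[2,4,5] = (182 - 83) / (5 - 2) = 33
p[4,5,6] = (272 - 182) / (6 - 4) = 45
p[2,4,5,6] = (45 - 33) / (6 - 2) = 3
p(x) = 20 + 83·(x - 2) + 33·(x - 2)(x - 4) + 3·(x - 2)(x - 4)(x - 5)
Expanding: p(x) = 3x^3 - x - 2

p(x) = 3x^3 - x - 2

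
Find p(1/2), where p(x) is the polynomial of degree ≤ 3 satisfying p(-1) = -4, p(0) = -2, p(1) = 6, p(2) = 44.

-1/4

Evaluate each Lagrange basis at x = 1/2:
L_0(1/2) = (1/2)·(-1/2)·(-3/2)/[(-1)·(-2)·(-3)] = -1/16
L_1(1/2) = (3/2)·(-1/2)·(-3/2)/[(1)·(-1)·(-2)] = 9/16
L_2(1/2) = (3/2)·(1/2)·(-3/2)/[(2)·(1)·(-1)] = 9/16
L_3(1/2) = (3/2)·(1/2)·(-1/2)/[(3)·(2)·(1)] = -1/16
Sum: (-4)·(-1/16) + (-2)·(9/16) + 6·(9/16) + 44·(-1/16) = -1/4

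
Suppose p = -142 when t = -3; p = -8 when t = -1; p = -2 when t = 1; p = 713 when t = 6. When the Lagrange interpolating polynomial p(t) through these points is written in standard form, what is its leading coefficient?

4

The leading coefficient equals the top divided difference p[-3,-1,1,6].
p[-3,-1] = (-8 - (-142)) / (-1 - (-3)) = 67
p[-1,1] = (-2 - (-8)) / (1 - (-1)) = 3
p[1,6] = (713 - (-2)) / (6 - 1) = 143
p[-3,-1,1] = (3 - 67) / (1 - (-3)) = -16
p[-1,1,6] = (143 - 3) / (6 - (-1)) = 20
p[-3,-1,1,6] = (20 - (-16)) / (6 - (-3)) = 4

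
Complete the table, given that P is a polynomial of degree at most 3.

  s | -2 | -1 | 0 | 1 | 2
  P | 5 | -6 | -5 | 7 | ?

29

The 4 known values determine P uniquely (degree ≤ 3).
Evaluate each Lagrange basis at s = 2:
L_0(2) = (3)·(2)·(1)/[(-1)·(-2)·(-3)] = -1
L_1(2) = (4)·(2)·(1)/[(1)·(-1)·(-2)] = 4
L_2(2) = (4)·(3)·(1)/[(2)·(1)·(-1)] = -6
L_3(2) = (4)·(3)·(2)/[(3)·(2)·(1)] = 4
Sum: 5·(-1) + (-6)·(4) + (-5)·(-6) + 7·(4) = 29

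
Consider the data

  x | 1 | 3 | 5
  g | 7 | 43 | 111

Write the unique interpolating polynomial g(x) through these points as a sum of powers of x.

g(x) = 4x^2 + 2x + 1

L_0(x) = (x - 3)(x - 5) / [8] = (1/8)x^2 - x + 15/8
L_1(x) = (x - 1)(x - 5) / [-4] = -(1/4)x^2 + (3/2)x - 5/4
L_2(x) = (x - 1)(x - 3) / [8] = (1/8)x^2 - (1/2)x + 3/8
g(x) = 7·L_0 + 43·L_1 + 111·L_2
  7·L_0(x) = (7/8)x^2 - 7x + 105/8
  43·L_1(x) = -(43/4)x^2 + (129/2)x - 215/4
  111·L_2(x) = (111/8)x^2 - (111/2)x + 333/8
Adding term by term: 4x^2 + 2x + 1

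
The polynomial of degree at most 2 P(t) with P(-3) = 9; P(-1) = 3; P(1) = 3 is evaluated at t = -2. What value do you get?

L_0(-2) = (-1)·(-3)/[(-2)·(-4)] = 3/8
L_1(-2) = (1)·(-3)/[(2)·(-2)] = 3/4
L_2(-2) = (1)·(-1)/[(4)·(2)] = -1/8
Sum: 9·(3/8) + 3·(3/4) + 3·(-1/8) = 21/4

21/4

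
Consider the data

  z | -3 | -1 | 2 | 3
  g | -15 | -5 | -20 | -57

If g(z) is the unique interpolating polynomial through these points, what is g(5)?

Evaluate each Lagrange basis at z = 5:
L_0(5) = (6)·(3)·(2)/[(-2)·(-5)·(-6)] = -3/5
L_1(5) = (8)·(3)·(2)/[(2)·(-3)·(-4)] = 2
L_2(5) = (8)·(6)·(2)/[(5)·(3)·(-1)] = -32/5
L_3(5) = (8)·(6)·(3)/[(6)·(4)·(1)] = 6
Sum: (-15)·(-3/5) + (-5)·(2) + (-20)·(-32/5) + (-57)·(6) = -215

-215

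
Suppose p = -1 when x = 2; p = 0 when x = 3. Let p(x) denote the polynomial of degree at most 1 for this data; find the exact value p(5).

2

L_0(5) = (2)/[(-1)] = -2
L_1(5) = (3)/[(1)] = 3
Sum: (-1)·(-2) + 0 = 2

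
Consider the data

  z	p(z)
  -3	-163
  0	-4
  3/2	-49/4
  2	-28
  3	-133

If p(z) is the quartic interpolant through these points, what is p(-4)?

-532

Using Newton's divided-difference form:
p[-3,0] = (-4 - (-163)) / (0 - (-3)) = 53
p[0,3/2] = (-49/4 - (-4)) / (3/2 - 0) = -11/2
p[3/2,2] = (-28 - (-49/4)) / (2 - 3/2) = -63/2
p[2,3] = (-133 - (-28)) / (3 - 2) = -105
p[-3,0,3/2] = (-11/2 - 53) / (3/2 - (-3)) = -13
p[0,3/2,2] = (-63/2 - (-11/2)) / (2 - 0) = -13
p[3/2,2,3] = (-105 - (-63/2)) / (3 - 3/2) = -49
p[-3,0,3/2,2] = (-13 - (-13)) / (2 - (-3)) = 0
p[0,3/2,2,3] = (-49 - (-13)) / (3 - 0) = -12
p[-3,0,3/2,2,3] = (-12 - 0) / (3 - (-3)) = -2
p(-4) = -163 + 53·(-1) + (-13)·(-1)·(-4) + 0·(-1)·(-4)·(-11/2) + (-2)·(-1)·(-4)·(-11/2)·(-6) = -532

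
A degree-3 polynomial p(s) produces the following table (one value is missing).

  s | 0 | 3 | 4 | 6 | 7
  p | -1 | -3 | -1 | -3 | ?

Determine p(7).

-31/3

The 4 known values determine p uniquely (degree ≤ 3).
L_0(7) = (4)·(3)·(1)/[(-3)·(-4)·(-6)] = -1/6
L_1(7) = (7)·(3)·(1)/[(3)·(-1)·(-3)] = 7/3
L_2(7) = (7)·(4)·(1)/[(4)·(1)·(-2)] = -7/2
L_3(7) = (7)·(4)·(3)/[(6)·(3)·(2)] = 7/3
Sum: (-1)·(-1/6) + (-3)·(7/3) + (-1)·(-7/2) + (-3)·(7/3) = -31/3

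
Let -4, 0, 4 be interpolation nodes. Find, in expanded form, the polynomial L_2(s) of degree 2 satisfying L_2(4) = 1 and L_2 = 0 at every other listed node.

L_2(s) = (s + 4)s / [(8)·(4)]
       = (s^2 + 4s) / (32)

L_2(s) = (1/32)s^2 + (1/8)s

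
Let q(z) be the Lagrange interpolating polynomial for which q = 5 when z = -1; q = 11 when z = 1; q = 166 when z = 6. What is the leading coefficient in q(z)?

L_0(z) = (z - 1)(z - 6) / [14] = (1/14)z^2 - (1/2)z + 3/7
L_1(z) = (z + 1)(z - 6) / [-10] = -(1/10)z^2 + (1/2)z + 3/5
L_2(z) = (z + 1)(z - 1) / [35] = (1/35)z^2 - 1/35
q(z) = 5·L_0 + 11·L_1 + 166·L_2
Only the coefficient of z^2 is needed; take it from each L_i and combine:
5·(1/14) + 11·(-1/10) + 166·(1/35) = 4

4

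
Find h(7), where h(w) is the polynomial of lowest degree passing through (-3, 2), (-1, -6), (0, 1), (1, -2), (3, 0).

Evaluate each Lagrange basis at w = 7:
L_0(7) = (8)·(7)·(6)·(4)/[(-2)·(-3)·(-4)·(-6)] = 28/3
L_1(7) = (10)·(7)·(6)·(4)/[(2)·(-1)·(-2)·(-4)] = -105
L_2(7) = (10)·(8)·(6)·(4)/[(3)·(1)·(-1)·(-3)] = 640/3
L_3(7) = (10)·(8)·(7)·(4)/[(4)·(2)·(1)·(-2)] = -140
L_4(7) = (10)·(8)·(7)·(6)/[(6)·(4)·(3)·(2)] = 70/3
Sum: 2·(28/3) + (-6)·(-105) + 1·(640/3) + (-2)·(-140) + 0 = 1142

1142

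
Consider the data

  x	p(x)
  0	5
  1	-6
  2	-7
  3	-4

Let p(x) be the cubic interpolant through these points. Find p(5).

L_0(5) = (4)·(3)·(2)/[(-1)·(-2)·(-3)] = -4
L_1(5) = (5)·(3)·(2)/[(1)·(-1)·(-2)] = 15
L_2(5) = (5)·(4)·(2)/[(2)·(1)·(-1)] = -20
L_3(5) = (5)·(4)·(3)/[(3)·(2)·(1)] = 10
Sum: 5·(-4) + (-6)·(15) + (-7)·(-20) + (-4)·(10) = -10

-10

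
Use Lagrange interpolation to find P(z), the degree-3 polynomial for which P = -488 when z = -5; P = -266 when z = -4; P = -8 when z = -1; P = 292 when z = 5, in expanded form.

P(z) = 3z^3 - 4z^2 + 3z + 2

L_0(z) = (z + 4)(z + 1)(z - 5) / [-40] = -(1/40)z^3 + (21/40)z + 1/2
L_1(z) = (z + 5)(z + 1)(z - 5) / [27] = (1/27)z^3 + (1/27)z^2 - (25/27)z - 25/27
L_2(z) = (z + 5)(z + 4)(z - 5) / [-72] = -(1/72)z^3 - (1/18)z^2 + (25/72)z + 25/18
L_3(z) = (z + 5)(z + 4)(z + 1) / [540] = (1/540)z^3 + (1/54)z^2 + (29/540)z + 1/27
P(z) = (-488)·L_0 + (-266)·L_1 + (-8)·L_2 + 292·L_3
  (-488)·L_0(z) = (61/5)z^3 - (1281/5)z - 244
  (-266)·L_1(z) = -(266/27)z^3 - (266/27)z^2 + (6650/27)z + 6650/27
  (-8)·L_2(z) = (1/9)z^3 + (4/9)z^2 - (25/9)z - 100/9
  292·L_3(z) = (73/135)z^3 + (146/27)z^2 + (2117/135)z + 292/27
Adding term by term: 3z^3 - 4z^2 + 3z + 2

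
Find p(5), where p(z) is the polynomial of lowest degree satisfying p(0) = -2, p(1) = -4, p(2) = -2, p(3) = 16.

Using Newton's divided-difference form:
p[0,1] = (-4 - (-2)) / (1 - 0) = -2
p[1,2] = (-2 - (-4)) / (2 - 1) = 2
p[2,3] = (16 - (-2)) / (3 - 2) = 18
p[0,1,2] = (2 - (-2)) / (2 - 0) = 2
p[1,2,3] = (18 - 2) / (3 - 1) = 8
p[0,1,2,3] = (8 - 2) / (3 - 0) = 2
p(5) = -2 + (-2)·(5) + 2·(5)·(4) + 2·(5)·(4)·(3) = 148

148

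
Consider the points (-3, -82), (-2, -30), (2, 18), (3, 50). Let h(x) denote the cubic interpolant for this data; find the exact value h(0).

2

L_0(0) = (2)·(-2)·(-3)/[(-1)·(-5)·(-6)] = -2/5
L_1(0) = (3)·(-2)·(-3)/[(1)·(-4)·(-5)] = 9/10
L_2(0) = (3)·(2)·(-3)/[(5)·(4)·(-1)] = 9/10
L_3(0) = (3)·(2)·(-2)/[(6)·(5)·(1)] = -2/5
Sum: (-82)·(-2/5) + (-30)·(9/10) + 18·(9/10) + 50·(-2/5) = 2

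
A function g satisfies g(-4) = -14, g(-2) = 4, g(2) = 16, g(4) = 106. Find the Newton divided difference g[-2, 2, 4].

7

g[-2,2] = (16 - 4) / (2 - (-2)) = 3
g[2,4] = (106 - 16) / (4 - 2) = 45
g[-2,2,4] = (45 - 3) / (4 - (-2)) = 7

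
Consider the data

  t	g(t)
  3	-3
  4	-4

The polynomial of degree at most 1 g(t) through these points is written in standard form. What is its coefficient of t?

Build the Lagrange basis polynomials:
L_0(t) = (t - 4) / [-1] = -t + 4
L_1(t) = (t - 3) / [1] = t - 3
g(t) = (-3)·L_0 + (-4)·L_1
Only the coefficient of t is needed; take it from each L_i and combine:
(-3)·(-1) + (-4)·(1) = -1

-1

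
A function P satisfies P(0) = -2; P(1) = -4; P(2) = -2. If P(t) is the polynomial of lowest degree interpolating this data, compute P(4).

Using Newton's divided-difference form:
P[0,1] = (-4 - (-2)) / (1 - 0) = -2
P[1,2] = (-2 - (-4)) / (2 - 1) = 2
P[0,1,2] = (2 - (-2)) / (2 - 0) = 2
P(4) = -2 + (-2)·(4) + 2·(4)·(3) = 14

14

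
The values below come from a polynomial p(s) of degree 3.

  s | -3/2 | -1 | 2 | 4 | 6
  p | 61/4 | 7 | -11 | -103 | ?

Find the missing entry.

-371

The 4 known values determine p uniquely (degree ≤ 3).
Evaluate each Lagrange basis at s = 6:
L_0(6) = (7)·(4)·(2)/[(-1/2)·(-7/2)·(-11/2)] = -64/11
L_1(6) = (15/2)·(4)·(2)/[(1/2)·(-3)·(-5)] = 8
L_2(6) = (15/2)·(7)·(2)/[(7/2)·(3)·(-2)] = -5
L_3(6) = (15/2)·(7)·(4)/[(11/2)·(5)·(2)] = 42/11
Sum: 61/4·(-64/11) + 7·(8) + (-11)·(-5) + (-103)·(42/11) = -371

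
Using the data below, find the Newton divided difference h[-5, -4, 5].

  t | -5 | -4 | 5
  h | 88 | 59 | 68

h[-5,-4] = (59 - 88) / (-4 - (-5)) = -29
h[-4,5] = (68 - 59) / (5 - (-4)) = 1
h[-5,-4,5] = (1 - (-29)) / (5 - (-5)) = 3

3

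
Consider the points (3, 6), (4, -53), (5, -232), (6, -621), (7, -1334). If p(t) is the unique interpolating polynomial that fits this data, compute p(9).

Evaluate each Lagrange basis at t = 9:
L_0(9) = (5)·(4)·(3)·(2)/[(-1)·(-2)·(-3)·(-4)] = 5
L_1(9) = (6)·(4)·(3)·(2)/[(1)·(-1)·(-2)·(-3)] = -24
L_2(9) = (6)·(5)·(3)·(2)/[(2)·(1)·(-1)·(-2)] = 45
L_3(9) = (6)·(5)·(4)·(2)/[(3)·(2)·(1)·(-1)] = -40
L_4(9) = (6)·(5)·(4)·(3)/[(4)·(3)·(2)·(1)] = 15
Sum: 6·(5) + (-53)·(-24) + (-232)·(45) + (-621)·(-40) + (-1334)·(15) = -4308

-4308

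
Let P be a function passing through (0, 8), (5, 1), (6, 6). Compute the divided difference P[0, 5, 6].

P[0,5] = (1 - 8) / (5 - 0) = -7/5
P[5,6] = (6 - 1) / (6 - 5) = 5
P[0,5,6] = (5 - (-7/5)) / (6 - 0) = 16/15

16/15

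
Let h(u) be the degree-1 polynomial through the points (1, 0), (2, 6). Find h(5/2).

Evaluate each Lagrange basis at u = 5/2:
L_0(5/2) = (1/2)/[(-1)] = -1/2
L_1(5/2) = (3/2)/[(1)] = 3/2
Sum: 0 + 6·(3/2) = 9

9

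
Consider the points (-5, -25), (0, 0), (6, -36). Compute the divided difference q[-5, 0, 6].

-1

q[-5,0] = (0 - (-25)) / (0 - (-5)) = 5
q[0,6] = (-36 - 0) / (6 - 0) = -6
q[-5,0,6] = (-6 - 5) / (6 - (-5)) = -1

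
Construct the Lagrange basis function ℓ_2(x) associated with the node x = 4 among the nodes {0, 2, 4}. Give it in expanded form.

ℓ_2(x) = x(x - 2) / [(4)·(2)]
       = (x^2 - 2x) / (8)

ℓ_2(x) = (1/8)x^2 - (1/4)x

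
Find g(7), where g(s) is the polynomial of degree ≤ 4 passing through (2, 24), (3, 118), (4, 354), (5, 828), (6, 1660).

Using Newton's divided-difference form:
g[2,3] = (118 - 24) / (3 - 2) = 94
g[3,4] = (354 - 118) / (4 - 3) = 236
g[4,5] = (828 - 354) / (5 - 4) = 474
g[5,6] = (1660 - 828) / (6 - 5) = 832
g[2,3,4] = (236 - 94) / (4 - 2) = 71
g[3,4,5] = (474 - 236) / (5 - 3) = 119
g[4,5,6] = (832 - 474) / (6 - 4) = 179
g[2,3,4,5] = (119 - 71) / (5 - 2) = 16
g[3,4,5,6] = (179 - 119) / (6 - 3) = 20
g[2,3,4,5,6] = (20 - 16) / (6 - 2) = 1
g(7) = 24 + 94·(5) + 71·(5)·(4) + 16·(5)·(4)·(3) + 1·(5)·(4)·(3)·(2) = 2994

2994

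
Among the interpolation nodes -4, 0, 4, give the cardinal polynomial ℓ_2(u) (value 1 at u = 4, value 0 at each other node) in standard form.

ℓ_2(u) = (u + 4)u / [(8)·(4)]
       = (u^2 + 4u) / (32)

ℓ_2(u) = (1/32)u^2 + (1/8)u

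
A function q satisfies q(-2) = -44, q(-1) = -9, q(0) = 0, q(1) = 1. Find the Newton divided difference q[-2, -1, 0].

q[-2,-1] = (-9 - (-44)) / (-1 - (-2)) = 35
q[-1,0] = (0 - (-9)) / (0 - (-1)) = 9
q[-2,-1,0] = (9 - 35) / (0 - (-2)) = -13

-13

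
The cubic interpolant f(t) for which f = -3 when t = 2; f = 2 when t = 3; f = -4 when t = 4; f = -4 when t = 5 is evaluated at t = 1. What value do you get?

Using Newton's divided-difference form:
f[2,3] = (2 - (-3)) / (3 - 2) = 5
f[3,4] = (-4 - 2) / (4 - 3) = -6
f[4,5] = (-4 - (-4)) / (5 - 4) = 0
f[2,3,4] = (-6 - 5) / (4 - 2) = -11/2
f[3,4,5] = (0 - (-6)) / (5 - 3) = 3
f[2,3,4,5] = (3 - (-11/2)) / (5 - 2) = 17/6
f(1) = -3 + 5·(-1) + (-11/2)·(-1)·(-2) + (17/6)·(-1)·(-2)·(-3) = -36

-36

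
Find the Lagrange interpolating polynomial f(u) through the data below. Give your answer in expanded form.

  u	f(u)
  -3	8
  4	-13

Build the Lagrange basis polynomials:
L_0(u) = (u - 4) / [-7] = -(1/7)u + 4/7
L_1(u) = (u + 3) / [7] = (1/7)u + 3/7
f(u) = 8·L_0 + (-13)·L_1
  8·L_0(u) = -(8/7)u + 32/7
  (-13)·L_1(u) = -(13/7)u - 39/7
Adding term by term: -3u - 1

f(u) = -3u - 1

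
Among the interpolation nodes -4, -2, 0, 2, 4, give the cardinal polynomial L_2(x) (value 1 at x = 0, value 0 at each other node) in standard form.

L_2(x) = (x + 4)(x + 2)(x - 2)(x - 4) / [(4)·(2)·(-2)·(-4)]
       = (x^4 - 20x^2 + 64) / (64)

L_2(x) = (1/64)x^4 - (5/16)x^2 + 1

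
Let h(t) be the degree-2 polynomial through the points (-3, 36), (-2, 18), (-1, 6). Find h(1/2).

-3/4

L_0(1/2) = (5/2)·(3/2)/[(-1)·(-2)] = 15/8
L_1(1/2) = (7/2)·(3/2)/[(1)·(-1)] = -21/4
L_2(1/2) = (7/2)·(5/2)/[(2)·(1)] = 35/8
Sum: 36·(15/8) + 18·(-21/4) + 6·(35/8) = -3/4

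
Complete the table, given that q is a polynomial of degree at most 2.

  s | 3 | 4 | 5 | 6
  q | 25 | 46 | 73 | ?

106

The 3 known values determine q uniquely (degree ≤ 2).
Evaluate each Lagrange basis at s = 6:
L_0(6) = (2)·(1)/[(-1)·(-2)] = 1
L_1(6) = (3)·(1)/[(1)·(-1)] = -3
L_2(6) = (3)·(2)/[(2)·(1)] = 3
Sum: 25·(1) + 46·(-3) + 73·(3) = 106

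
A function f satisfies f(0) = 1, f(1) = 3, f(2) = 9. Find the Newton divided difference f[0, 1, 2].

f[0,1] = (3 - 1) / (1 - 0) = 2
f[1,2] = (9 - 3) / (2 - 1) = 6
f[0,1,2] = (6 - 2) / (2 - 0) = 2

2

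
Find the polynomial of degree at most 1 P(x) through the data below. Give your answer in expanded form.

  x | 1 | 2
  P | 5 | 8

P(x) = 3x + 2

L_0(x) = (x - 2) / [-1] = -x + 2
L_1(x) = (x - 1) / [1] = x - 1
P(x) = 5·L_0 + 8·L_1
  5·L_0(x) = -5x + 10
  8·L_1(x) = 8x - 8
Adding term by term: 3x + 2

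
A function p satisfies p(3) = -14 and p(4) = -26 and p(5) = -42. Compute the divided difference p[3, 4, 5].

p[3,4] = (-26 - (-14)) / (4 - 3) = -12
p[4,5] = (-42 - (-26)) / (5 - 4) = -16
p[3,4,5] = (-16 - (-12)) / (5 - 3) = -2

-2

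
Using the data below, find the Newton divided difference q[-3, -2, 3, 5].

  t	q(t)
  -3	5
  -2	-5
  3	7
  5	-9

q[-3,-2] = (-5 - 5) / (-2 - (-3)) = -10
q[-2,3] = (7 - (-5)) / (3 - (-2)) = 12/5
q[3,5] = (-9 - 7) / (5 - 3) = -8
q[-3,-2,3] = (12/5 - (-10)) / (3 - (-3)) = 31/15
q[-2,3,5] = (-8 - 12/5) / (5 - (-2)) = -52/35
q[-3,-2,3,5] = (-52/35 - 31/15) / (5 - (-3)) = -373/840

-373/840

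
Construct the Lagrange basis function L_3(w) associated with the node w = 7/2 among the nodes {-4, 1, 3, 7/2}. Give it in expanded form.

L_3(w) = (8/75)w^3 - (104/75)w + 32/25

L_3(w) = (w + 4)(w - 1)(w - 3) / [(15/2)·(5/2)·(1/2)]
       = (w^3 - 13w + 12) / (75/8)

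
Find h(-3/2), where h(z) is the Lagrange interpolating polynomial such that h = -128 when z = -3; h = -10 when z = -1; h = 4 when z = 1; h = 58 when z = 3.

-193/8

Evaluate each Lagrange basis at z = -3/2:
L_0(-3/2) = (-1/2)·(-5/2)·(-9/2)/[(-2)·(-4)·(-6)] = 15/128
L_1(-3/2) = (3/2)·(-5/2)·(-9/2)/[(2)·(-2)·(-4)] = 135/128
L_2(-3/2) = (3/2)·(-1/2)·(-9/2)/[(4)·(2)·(-2)] = -27/128
L_3(-3/2) = (3/2)·(-1/2)·(-5/2)/[(6)·(4)·(2)] = 5/128
Sum: (-128)·(15/128) + (-10)·(135/128) + 4·(-27/128) + 58·(5/128) = -193/8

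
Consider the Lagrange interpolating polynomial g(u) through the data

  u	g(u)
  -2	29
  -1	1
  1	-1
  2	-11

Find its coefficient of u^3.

The leading coefficient equals the top divided difference g[-2,-1,1,2].
g[-2,-1] = (1 - 29) / (-1 - (-2)) = -28
g[-1,1] = (-1 - 1) / (1 - (-1)) = -1
g[1,2] = (-11 - (-1)) / (2 - 1) = -10
g[-2,-1,1] = (-1 - (-28)) / (1 - (-2)) = 9
g[-1,1,2] = (-10 - (-1)) / (2 - (-1)) = -3
g[-2,-1,1,2] = (-3 - 9) / (2 - (-2)) = -3

-3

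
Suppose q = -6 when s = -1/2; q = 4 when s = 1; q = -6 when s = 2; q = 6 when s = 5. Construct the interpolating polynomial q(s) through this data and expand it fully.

q(s) = (61/33)s^3 - (745/66)s^2 + (721/66)s + 83/33

Build the Lagrange basis polynomials:
L_0(s) = (s - 1)(s - 2)(s - 5) / [-165/8] = -(8/165)s^3 + (64/165)s^2 - (136/165)s + 16/33
L_1(s) = (s + 1/2)(s - 2)(s - 5) / [6] = (1/6)s^3 - (13/12)s^2 + (13/12)s + 5/6
L_2(s) = (s + 1/2)(s - 1)(s - 5) / [-15/2] = -(2/15)s^3 + (11/15)s^2 - (4/15)s - 1/3
L_3(s) = (s + 1/2)(s - 1)(s - 2) / [66] = (1/66)s^3 - (5/132)s^2 + (1/132)s + 1/66
q(s) = (-6)·L_0 + 4·L_1 + (-6)·L_2 + 6·L_3
  (-6)·L_0(s) = (16/55)s^3 - (128/55)s^2 + (272/55)s - 32/11
  4·L_1(s) = (2/3)s^3 - (13/3)s^2 + (13/3)s + 10/3
  (-6)·L_2(s) = (4/5)s^3 - (22/5)s^2 + (8/5)s + 2
  6·L_3(s) = (1/11)s^3 - (5/22)s^2 + (1/22)s + 1/11
Adding term by term: (61/33)s^3 - (745/66)s^2 + (721/66)s + 83/33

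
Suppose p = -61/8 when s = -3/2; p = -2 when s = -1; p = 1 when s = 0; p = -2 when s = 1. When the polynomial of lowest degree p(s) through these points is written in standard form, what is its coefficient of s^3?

The leading coefficient equals the top divided difference p[-3/2,-1,0,1].
p[-3/2,-1] = (-2 - (-61/8)) / (-1 - (-3/2)) = 45/4
p[-1,0] = (1 - (-2)) / (0 - (-1)) = 3
p[0,1] = (-2 - 1) / (1 - 0) = -3
p[-3/2,-1,0] = (3 - 45/4) / (0 - (-3/2)) = -11/2
p[-1,0,1] = (-3 - 3) / (1 - (-1)) = -3
p[-3/2,-1,0,1] = (-3 - (-11/2)) / (1 - (-3/2)) = 1

1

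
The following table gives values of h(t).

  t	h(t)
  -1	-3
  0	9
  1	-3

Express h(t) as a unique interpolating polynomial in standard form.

h(t) = -12t^2 + 9

L_0(t) = t(t - 1) / [2] = (1/2)t^2 - (1/2)t
L_1(t) = (t + 1)(t - 1) / [-1] = -t^2 + 1
L_2(t) = (t + 1)t / [2] = (1/2)t^2 + (1/2)t
h(t) = (-3)·L_0 + 9·L_1 + (-3)·L_2
  (-3)·L_0(t) = -(3/2)t^2 + (3/2)t
  9·L_1(t) = -9t^2 + 9
  (-3)·L_2(t) = -(3/2)t^2 - (3/2)t
Adding term by term: -12t^2 + 9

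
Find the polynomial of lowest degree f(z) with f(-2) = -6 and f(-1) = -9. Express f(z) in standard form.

Build the Lagrange basis polynomials:
L_0(z) = (z + 1) / [-1] = -z - 1
L_1(z) = (z + 2) / [1] = z + 2
f(z) = (-6)·L_0 + (-9)·L_1
  (-6)·L_0(z) = 6z + 6
  (-9)·L_1(z) = -9z - 18
Adding term by term: -3z - 12

f(z) = -3z - 12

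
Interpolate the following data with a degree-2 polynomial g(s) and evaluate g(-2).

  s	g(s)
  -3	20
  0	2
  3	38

Using Newton's divided-difference form:
g[-3,0] = (2 - 20) / (0 - (-3)) = -6
g[0,3] = (38 - 2) / (3 - 0) = 12
g[-3,0,3] = (12 - (-6)) / (3 - (-3)) = 3
g(-2) = 20 + (-6)·(1) + 3·(1)·(-2) = 8

8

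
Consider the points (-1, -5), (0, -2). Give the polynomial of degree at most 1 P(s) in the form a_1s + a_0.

Build the Lagrange basis polynomials:
L_0(s) = s / [-1] = -s
L_1(s) = (s + 1) / [1] = s + 1
P(s) = (-5)·L_0 + (-2)·L_1
  (-5)·L_0(s) = 5s
  (-2)·L_1(s) = -2s - 2
Adding term by term: 3s - 2

P(s) = 3s - 2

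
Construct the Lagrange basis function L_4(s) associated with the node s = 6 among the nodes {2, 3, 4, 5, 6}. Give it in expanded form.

L_4(s) = (1/24)s^4 - (7/12)s^3 + (71/24)s^2 - (77/12)s + 5

L_4(s) = (s - 2)(s - 3)(s - 4)(s - 5) / [(4)·(3)·(2)·(1)]
       = (s^4 - 14s^3 + 71s^2 - 154s + 120) / (24)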